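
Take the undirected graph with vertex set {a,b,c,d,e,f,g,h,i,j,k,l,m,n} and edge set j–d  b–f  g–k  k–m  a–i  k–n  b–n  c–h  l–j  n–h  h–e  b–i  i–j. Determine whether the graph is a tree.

|V| = 14, |E| = 13.
It is connected with exactly 13 edges, hence acyclic — it is a tree.

Yes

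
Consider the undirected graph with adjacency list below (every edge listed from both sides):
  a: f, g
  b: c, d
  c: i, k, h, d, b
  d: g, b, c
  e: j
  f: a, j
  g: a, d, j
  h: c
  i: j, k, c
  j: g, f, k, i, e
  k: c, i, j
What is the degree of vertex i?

3

Neighbors of i: c, j, k.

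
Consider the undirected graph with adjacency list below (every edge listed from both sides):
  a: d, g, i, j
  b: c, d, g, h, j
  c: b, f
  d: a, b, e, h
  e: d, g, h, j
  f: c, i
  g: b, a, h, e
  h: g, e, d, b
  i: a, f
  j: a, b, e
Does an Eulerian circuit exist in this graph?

Degrees: a:4, b:5, c:2, d:4, e:4, f:2, g:4, h:4, i:2, j:3
b, j have odd degree; an Eulerian circuit needs every degree to be even, so none exists.

No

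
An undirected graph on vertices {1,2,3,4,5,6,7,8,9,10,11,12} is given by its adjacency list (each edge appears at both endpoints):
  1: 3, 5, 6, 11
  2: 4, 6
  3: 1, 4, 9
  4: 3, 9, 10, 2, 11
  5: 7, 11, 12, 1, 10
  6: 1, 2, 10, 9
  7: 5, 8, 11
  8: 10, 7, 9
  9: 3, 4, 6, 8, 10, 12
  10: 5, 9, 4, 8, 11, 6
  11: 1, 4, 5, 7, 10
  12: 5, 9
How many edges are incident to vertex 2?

Neighbors of 2: 4, 6.

2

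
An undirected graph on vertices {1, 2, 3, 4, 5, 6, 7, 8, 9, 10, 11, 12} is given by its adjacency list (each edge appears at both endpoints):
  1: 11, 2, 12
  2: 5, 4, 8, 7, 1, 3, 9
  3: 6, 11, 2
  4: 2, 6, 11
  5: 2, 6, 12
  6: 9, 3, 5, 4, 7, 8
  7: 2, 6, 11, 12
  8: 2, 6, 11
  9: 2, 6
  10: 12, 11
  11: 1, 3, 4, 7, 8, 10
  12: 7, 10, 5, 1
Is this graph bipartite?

Yes

Color {2, 6, 11, 12} black and {1, 3, 4, 5, 7, 8, 9, 10} white. No edge joins two same-colored vertices, so the graph is bipartite.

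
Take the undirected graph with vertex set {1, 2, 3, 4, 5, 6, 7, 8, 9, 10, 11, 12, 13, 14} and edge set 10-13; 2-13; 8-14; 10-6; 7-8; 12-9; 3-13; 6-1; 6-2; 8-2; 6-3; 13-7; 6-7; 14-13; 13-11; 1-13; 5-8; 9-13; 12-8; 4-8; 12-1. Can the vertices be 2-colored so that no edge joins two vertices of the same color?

No

8-12-1-13-14-8 is an odd cycle (length 5), and a bipartite graph can contain only even cycles.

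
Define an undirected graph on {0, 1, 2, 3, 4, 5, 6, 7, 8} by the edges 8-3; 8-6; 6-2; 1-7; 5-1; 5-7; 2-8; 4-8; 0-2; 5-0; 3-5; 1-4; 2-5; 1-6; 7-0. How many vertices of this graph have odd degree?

Degrees: 0:3, 1:4, 2:4, 3:2, 4:2, 5:5, 6:3, 7:3, 8:4
Odd-degree vertices: 0, 5, 6, 7.

4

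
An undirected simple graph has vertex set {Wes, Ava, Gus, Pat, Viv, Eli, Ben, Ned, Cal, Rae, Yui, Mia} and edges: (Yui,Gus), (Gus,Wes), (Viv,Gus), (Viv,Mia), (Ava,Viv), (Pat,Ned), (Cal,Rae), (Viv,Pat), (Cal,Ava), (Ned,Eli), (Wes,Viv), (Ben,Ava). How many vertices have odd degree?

8

Degrees: Wes:2, Ava:3, Gus:3, Pat:2, Viv:5, Eli:1, Ben:1, Ned:2, Cal:2, Rae:1, Yui:1, Mia:1
Odd-degree vertices: Ava, Gus, Viv, Eli, Ben, Rae, Yui, Mia.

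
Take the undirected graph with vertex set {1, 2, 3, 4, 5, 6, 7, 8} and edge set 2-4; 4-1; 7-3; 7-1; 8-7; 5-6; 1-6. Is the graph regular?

Degrees: 1:3, 2:1, 3:1, 4:2, 5:1, 6:2, 7:3, 8:1
Vertex 2 has degree 1 while 1 has degree 3, so the graph is not regular.

No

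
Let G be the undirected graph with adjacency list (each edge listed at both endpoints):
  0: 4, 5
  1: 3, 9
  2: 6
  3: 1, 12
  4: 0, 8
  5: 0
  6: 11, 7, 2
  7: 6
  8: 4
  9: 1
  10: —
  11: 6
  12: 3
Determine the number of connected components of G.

4

Component: {10}
Component: {0, 4, 5, 8}
Component: {1, 3, 9, 12}
Component: {2, 6, 7, 11}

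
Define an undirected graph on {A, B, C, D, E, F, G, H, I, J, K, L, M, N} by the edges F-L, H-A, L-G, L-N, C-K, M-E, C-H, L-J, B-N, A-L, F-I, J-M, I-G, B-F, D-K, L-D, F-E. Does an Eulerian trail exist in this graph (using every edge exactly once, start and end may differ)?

Yes

Degrees: A:2, B:2, C:2, D:2, E:2, F:4, G:2, H:2, I:2, J:2, K:2, L:6, M:2, N:2
Odd-degree vertices: none (0 total).
The non-isolated vertices are connected and exactly 0 have odd degree, so an Eulerian trail exists.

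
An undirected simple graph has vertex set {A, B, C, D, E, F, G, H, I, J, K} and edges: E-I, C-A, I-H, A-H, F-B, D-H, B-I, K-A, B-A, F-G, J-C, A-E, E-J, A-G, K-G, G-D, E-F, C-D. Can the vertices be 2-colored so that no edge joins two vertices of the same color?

The cycle G-A-K-G has length 3, which is odd, so the graph is not bipartite.

No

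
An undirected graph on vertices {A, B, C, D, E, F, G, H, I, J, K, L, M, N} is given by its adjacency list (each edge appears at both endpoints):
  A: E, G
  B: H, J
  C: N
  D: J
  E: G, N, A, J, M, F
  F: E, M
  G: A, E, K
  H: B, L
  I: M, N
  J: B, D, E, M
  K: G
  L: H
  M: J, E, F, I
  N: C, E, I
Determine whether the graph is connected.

Yes

Starting from A and exploring outward reaches every vertex (A, E, G, F, J, N, M, K, B, D, I, C, H, L); the graph is connected.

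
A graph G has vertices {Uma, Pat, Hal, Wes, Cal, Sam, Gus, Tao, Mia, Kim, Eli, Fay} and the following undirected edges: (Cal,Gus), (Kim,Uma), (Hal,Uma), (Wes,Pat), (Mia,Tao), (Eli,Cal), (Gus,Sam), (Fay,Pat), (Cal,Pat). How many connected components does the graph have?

Component: {Tao, Mia}
Component: {Uma, Hal, Kim}
Component: {Pat, Wes, Cal, Sam, Gus, Eli, Fay}

3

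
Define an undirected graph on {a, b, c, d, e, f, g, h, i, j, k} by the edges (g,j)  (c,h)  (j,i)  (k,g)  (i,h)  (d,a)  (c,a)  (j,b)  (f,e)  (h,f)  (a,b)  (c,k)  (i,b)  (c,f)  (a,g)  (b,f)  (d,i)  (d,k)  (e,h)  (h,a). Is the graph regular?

No

Degrees: a:5, b:4, c:4, d:3, e:2, f:4, g:3, h:5, i:4, j:3, k:3
Degrees are not all equal (e.g. deg(e)=2 but deg(a)=5); not regular.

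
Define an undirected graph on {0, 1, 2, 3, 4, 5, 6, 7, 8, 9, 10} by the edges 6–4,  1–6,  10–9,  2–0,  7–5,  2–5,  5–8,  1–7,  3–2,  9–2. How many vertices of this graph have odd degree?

Degrees: 0:1, 1:2, 2:4, 3:1, 4:1, 5:3, 6:2, 7:2, 8:1, 9:2, 10:1
Odd-degree vertices: 0, 3, 4, 5, 8, 10.

6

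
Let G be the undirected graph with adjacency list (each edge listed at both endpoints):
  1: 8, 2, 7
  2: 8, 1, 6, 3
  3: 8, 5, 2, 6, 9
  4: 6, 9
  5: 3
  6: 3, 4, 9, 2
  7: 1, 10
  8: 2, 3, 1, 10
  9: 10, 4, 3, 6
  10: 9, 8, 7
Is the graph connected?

A breadth-first search from 1 visits 1, 8, 2, 7, 10, 3, 6, 9, 5, 4 — all 10 vertices — so the graph is connected.

Yes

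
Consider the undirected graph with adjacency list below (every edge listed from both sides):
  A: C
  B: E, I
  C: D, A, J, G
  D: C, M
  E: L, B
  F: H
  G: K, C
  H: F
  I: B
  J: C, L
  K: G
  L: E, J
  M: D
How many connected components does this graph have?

Component: {F, H}
Component: {A, B, C, D, E, G, I, J, K, L, M}

2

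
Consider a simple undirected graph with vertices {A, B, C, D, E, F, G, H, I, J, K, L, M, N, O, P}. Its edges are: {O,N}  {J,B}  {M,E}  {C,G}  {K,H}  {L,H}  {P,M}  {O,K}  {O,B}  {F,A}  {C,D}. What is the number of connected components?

Component: {I}
Component: {A, F}
Component: {C, D, G}
Component: {E, M, P}
Component: {B, H, J, K, L, N, O}

5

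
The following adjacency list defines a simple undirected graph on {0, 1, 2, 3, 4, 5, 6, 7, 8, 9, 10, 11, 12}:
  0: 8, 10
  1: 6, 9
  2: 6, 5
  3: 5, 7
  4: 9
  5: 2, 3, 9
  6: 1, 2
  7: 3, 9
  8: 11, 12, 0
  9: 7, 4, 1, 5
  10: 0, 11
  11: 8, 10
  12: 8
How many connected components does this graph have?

Component: {0, 8, 10, 11, 12}
Component: {1, 2, 3, 4, 5, 6, 7, 9}

2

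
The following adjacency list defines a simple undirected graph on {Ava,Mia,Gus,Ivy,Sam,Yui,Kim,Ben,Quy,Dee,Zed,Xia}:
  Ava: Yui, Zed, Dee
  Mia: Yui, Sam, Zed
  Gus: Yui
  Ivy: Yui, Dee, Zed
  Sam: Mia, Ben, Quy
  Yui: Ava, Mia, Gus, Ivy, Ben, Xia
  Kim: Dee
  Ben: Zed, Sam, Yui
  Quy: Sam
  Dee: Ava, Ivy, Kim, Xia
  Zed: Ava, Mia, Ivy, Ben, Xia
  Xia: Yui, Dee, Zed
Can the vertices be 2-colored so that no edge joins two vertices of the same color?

Partition the vertices as {Sam, Yui, Dee, Zed} vs {Ava, Mia, Gus, Ivy, Kim, Ben, Quy, Xia}. Each listed edge has one endpoint in each part, so the graph is bipartite.

Yes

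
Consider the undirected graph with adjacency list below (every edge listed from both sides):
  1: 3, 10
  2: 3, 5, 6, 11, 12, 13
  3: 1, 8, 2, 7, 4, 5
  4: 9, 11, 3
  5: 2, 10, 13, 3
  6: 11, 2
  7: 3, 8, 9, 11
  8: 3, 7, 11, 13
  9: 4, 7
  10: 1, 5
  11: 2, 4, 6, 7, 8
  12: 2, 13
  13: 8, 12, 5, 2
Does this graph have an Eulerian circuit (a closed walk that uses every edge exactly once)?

No

Degrees: 1:2, 2:6, 3:6, 4:3, 5:4, 6:2, 7:4, 8:4, 9:2, 10:2, 11:5, 12:2, 13:4
4, 11 have odd degree; an Eulerian circuit needs every degree to be even, so none exists.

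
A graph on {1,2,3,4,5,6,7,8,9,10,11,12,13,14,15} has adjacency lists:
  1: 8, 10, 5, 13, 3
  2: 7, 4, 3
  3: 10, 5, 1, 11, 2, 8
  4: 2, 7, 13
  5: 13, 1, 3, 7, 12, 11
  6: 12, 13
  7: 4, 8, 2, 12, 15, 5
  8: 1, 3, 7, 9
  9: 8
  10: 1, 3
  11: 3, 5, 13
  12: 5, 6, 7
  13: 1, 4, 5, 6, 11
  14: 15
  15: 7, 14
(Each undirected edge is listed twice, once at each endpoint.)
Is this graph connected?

Starting from 1 and exploring outward reaches every vertex (1, 5, 8, 10, 13, 3, 7, 11, 12, 9, 4, 6, 2, 15, 14); the graph is connected.

Yes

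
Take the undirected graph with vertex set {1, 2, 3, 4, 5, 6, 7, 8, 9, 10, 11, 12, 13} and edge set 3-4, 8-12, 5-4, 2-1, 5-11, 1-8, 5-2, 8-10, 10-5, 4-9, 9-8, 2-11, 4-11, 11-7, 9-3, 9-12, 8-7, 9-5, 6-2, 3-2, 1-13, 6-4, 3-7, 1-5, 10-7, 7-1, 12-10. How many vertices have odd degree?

8

Degrees: 1:5, 2:5, 3:4, 4:5, 5:6, 6:2, 7:5, 8:5, 9:5, 10:4, 11:4, 12:3, 13:1
Odd-degree vertices: 1, 2, 4, 7, 8, 9, 12, 13.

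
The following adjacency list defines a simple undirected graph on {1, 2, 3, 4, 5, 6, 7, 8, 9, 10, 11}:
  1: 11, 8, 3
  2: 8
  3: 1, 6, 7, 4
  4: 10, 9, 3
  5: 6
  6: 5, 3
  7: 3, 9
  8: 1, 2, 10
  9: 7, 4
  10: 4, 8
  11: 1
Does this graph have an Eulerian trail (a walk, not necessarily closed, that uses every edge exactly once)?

No

Degrees: 1:3, 2:1, 3:4, 4:3, 5:1, 6:2, 7:2, 8:3, 9:2, 10:2, 11:1
Odd-degree vertices: 1, 2, 4, 5, 8, 11 (6 total).
An Eulerian trail requires 0 or 2 odd-degree vertices; here there are 6.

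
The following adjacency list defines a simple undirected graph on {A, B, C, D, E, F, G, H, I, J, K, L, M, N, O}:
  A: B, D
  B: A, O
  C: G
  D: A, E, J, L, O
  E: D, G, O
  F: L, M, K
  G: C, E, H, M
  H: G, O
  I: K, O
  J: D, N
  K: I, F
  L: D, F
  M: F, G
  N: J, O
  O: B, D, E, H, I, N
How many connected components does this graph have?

1

Component: {A, B, C, D, E, F, G, H, I, J, K, L, M, N, O}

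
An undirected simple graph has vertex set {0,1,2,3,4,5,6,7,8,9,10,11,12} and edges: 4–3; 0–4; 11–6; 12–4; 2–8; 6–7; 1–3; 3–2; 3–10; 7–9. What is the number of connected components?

3

Component: {5}
Component: {6, 7, 9, 11}
Component: {0, 1, 2, 3, 4, 8, 10, 12}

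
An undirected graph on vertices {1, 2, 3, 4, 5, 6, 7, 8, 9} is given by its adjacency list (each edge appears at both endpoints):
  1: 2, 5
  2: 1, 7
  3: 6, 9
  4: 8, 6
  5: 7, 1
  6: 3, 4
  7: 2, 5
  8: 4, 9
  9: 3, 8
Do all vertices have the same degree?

Degrees: 1:2, 2:2, 3:2, 4:2, 5:2, 6:2, 7:2, 8:2, 9:2
Every vertex has degree 2, so the graph is 2-regular.

Yes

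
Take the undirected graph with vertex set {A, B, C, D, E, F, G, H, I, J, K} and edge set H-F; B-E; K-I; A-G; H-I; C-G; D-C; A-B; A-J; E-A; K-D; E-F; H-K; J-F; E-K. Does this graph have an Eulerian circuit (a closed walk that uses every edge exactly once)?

No

Degrees: A:4, B:2, C:2, D:2, E:4, F:3, G:2, H:3, I:2, J:2, K:4
F, H have odd degree; an Eulerian circuit needs every degree to be even, so none exists.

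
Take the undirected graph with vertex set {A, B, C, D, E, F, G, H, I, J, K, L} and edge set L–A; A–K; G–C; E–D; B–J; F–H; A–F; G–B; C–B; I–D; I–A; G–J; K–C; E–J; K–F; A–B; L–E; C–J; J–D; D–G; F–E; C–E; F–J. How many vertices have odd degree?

6

Degrees: A:5, B:4, C:5, D:4, E:5, F:5, G:4, H:1, I:2, J:6, K:3, L:2
Odd-degree vertices: A, C, E, F, H, K.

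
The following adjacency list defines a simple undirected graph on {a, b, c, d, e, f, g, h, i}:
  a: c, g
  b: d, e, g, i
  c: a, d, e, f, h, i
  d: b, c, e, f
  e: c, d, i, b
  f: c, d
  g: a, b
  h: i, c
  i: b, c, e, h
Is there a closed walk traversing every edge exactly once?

Degrees: a:2, b:4, c:6, d:4, e:4, f:2, g:2, h:2, i:4
All degrees are even and the non-isolated vertices are connected — an Eulerian circuit exists.

Yes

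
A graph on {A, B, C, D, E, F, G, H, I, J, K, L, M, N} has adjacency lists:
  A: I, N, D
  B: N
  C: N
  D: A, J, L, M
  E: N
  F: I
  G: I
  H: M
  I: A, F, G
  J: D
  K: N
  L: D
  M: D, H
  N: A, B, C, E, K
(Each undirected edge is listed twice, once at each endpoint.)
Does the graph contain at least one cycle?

No

The graph has 14 vertices, 13 edges, and 1 connected component.
A forest on 14 vertices with 1 component has exactly 13 edges, which matches — so no cycle.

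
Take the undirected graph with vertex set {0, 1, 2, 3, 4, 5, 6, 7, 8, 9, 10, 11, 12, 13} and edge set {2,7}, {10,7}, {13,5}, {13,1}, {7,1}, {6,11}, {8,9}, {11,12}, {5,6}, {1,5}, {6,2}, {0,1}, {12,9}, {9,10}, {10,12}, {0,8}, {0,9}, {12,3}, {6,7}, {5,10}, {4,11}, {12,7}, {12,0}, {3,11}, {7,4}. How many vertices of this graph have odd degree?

0

Degrees: 0:4, 1:4, 2:2, 3:2, 4:2, 5:4, 6:4, 7:6, 8:2, 9:4, 10:4, 11:4, 12:6, 13:2
Odd-degree vertices: none.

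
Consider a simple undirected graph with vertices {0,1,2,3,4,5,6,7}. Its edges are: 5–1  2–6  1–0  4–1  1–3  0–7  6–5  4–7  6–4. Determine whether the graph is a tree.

|V| = 8, |E| = 9.
Connected but with 9 > 7 edges, so it has a cycle and is not a tree.

No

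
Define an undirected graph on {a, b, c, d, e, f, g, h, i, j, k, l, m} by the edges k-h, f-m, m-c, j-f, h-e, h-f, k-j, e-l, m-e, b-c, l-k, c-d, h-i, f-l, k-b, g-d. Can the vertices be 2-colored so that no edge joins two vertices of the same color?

Color {a, c, e, f, g, i, k} black and {b, d, h, j, l, m} white. No edge joins two same-colored vertices, so the graph is bipartite.

Yes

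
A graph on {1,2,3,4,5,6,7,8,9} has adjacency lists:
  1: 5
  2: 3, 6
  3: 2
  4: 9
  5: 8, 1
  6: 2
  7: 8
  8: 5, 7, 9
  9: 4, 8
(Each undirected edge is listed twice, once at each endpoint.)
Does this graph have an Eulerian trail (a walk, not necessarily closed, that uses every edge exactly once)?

Degrees: 1:1, 2:2, 3:1, 4:1, 5:2, 6:1, 7:1, 8:3, 9:2
Odd-degree vertices: 1, 3, 4, 6, 7, 8 (6 total).
An Eulerian trail requires 0 or 2 odd-degree vertices; here there are 6.

No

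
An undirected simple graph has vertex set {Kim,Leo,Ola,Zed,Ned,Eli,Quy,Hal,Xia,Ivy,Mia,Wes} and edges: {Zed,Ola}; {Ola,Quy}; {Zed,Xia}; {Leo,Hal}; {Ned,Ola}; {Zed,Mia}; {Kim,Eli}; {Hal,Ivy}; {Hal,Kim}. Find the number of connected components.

3

Component: {Wes}
Component: {Kim, Leo, Eli, Hal, Ivy}
Component: {Ola, Zed, Ned, Quy, Xia, Mia}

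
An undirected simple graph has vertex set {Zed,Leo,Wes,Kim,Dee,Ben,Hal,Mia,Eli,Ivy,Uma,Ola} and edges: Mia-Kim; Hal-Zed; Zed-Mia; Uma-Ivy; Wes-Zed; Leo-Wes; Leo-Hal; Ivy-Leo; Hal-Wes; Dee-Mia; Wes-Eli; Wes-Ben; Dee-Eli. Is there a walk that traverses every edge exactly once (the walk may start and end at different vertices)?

Degrees: Zed:3, Leo:3, Wes:5, Kim:1, Dee:2, Ben:1, Hal:3, Mia:3, Eli:2, Ivy:2, Uma:1, Ola:0
Odd-degree vertices: Zed, Leo, Wes, Kim, Ben, Hal, Mia, Uma (8 total).
An Eulerian trail requires 0 or 2 odd-degree vertices; here there are 8.

No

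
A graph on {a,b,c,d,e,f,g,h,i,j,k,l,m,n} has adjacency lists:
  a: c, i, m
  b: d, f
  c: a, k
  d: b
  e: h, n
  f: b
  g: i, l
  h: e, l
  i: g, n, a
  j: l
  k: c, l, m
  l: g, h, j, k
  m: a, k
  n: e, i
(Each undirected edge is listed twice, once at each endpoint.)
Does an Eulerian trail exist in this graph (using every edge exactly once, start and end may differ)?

Degrees: a:3, b:2, c:2, d:1, e:2, f:1, g:2, h:2, i:3, j:1, k:3, l:4, m:2, n:2
Odd-degree vertices: a, d, f, i, j, k (6 total).
With 6 odd-degree vertices (more than two), no single trail can use every edge.

No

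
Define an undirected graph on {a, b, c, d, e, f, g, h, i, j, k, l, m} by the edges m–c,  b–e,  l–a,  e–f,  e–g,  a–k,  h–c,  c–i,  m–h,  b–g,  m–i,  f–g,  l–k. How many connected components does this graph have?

Component: {d}
Component: {j}
Component: {a, k, l}
Component: {b, e, f, g}
Component: {c, h, i, m}

5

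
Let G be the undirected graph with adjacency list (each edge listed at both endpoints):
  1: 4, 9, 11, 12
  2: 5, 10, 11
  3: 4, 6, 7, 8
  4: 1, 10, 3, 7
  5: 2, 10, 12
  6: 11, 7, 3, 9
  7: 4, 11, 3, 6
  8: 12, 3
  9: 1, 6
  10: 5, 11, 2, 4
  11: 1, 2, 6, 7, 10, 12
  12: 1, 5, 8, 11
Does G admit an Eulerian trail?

Yes

Degrees: 1:4, 2:3, 3:4, 4:4, 5:3, 6:4, 7:4, 8:2, 9:2, 10:4, 11:6, 12:4
Odd-degree vertices: 2, 5 (2 total).
With 2 odd-degree vertices and all edges in one connected piece, an Eulerian trail exists (from 2 to 5).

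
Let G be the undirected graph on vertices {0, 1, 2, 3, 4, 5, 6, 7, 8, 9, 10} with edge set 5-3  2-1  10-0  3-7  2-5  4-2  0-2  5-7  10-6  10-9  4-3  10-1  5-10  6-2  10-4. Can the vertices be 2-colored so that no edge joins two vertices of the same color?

5-7-3-5 is an odd cycle (length 3), and a bipartite graph can contain only even cycles.

No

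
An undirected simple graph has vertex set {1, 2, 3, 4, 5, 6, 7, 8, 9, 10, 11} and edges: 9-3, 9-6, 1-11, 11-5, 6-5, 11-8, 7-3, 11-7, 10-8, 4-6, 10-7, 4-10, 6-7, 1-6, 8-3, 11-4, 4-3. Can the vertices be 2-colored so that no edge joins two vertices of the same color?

Yes

Color {2, 3, 6, 10, 11} black and {1, 4, 5, 7, 8, 9} white. No edge joins two same-colored vertices, so the graph is bipartite.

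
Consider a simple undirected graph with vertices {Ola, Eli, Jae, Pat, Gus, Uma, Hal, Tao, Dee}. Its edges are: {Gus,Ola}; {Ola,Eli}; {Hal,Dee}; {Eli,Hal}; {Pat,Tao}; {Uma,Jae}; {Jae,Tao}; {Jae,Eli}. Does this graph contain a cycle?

No

|V| = 9, |E| = 8, number of components = 1.
Since 8 = 9 - 1, the graph is a forest and contains no cycle.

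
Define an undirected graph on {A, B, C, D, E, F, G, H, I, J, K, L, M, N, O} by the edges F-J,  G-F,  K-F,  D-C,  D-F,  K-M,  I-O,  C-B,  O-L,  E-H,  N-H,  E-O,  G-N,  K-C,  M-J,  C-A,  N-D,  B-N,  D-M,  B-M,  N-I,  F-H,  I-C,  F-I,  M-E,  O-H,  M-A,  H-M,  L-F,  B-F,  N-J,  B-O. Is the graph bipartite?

The cycle H-E-O-H has length 3, which is odd, so the graph is not bipartite.

No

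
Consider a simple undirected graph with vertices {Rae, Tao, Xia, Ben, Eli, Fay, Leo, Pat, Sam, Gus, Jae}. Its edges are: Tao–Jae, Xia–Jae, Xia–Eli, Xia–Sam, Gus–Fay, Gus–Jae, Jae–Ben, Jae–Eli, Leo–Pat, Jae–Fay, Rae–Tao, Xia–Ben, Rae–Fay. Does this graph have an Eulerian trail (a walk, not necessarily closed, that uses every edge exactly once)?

Degrees: Rae:2, Tao:2, Xia:4, Ben:2, Eli:2, Fay:3, Leo:1, Pat:1, Sam:1, Gus:2, Jae:6
Odd-degree vertices: Fay, Leo, Pat, Sam (4 total).
With 4 odd-degree vertices (more than two), no single trail can use every edge.

No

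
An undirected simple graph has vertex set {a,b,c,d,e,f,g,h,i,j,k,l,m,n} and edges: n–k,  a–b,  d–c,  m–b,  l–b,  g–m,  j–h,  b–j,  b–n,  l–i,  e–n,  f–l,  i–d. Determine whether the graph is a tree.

The graph has 14 vertices and 13 edges.
Connected and |E| = |V| - 1, which characterizes a tree.

Yes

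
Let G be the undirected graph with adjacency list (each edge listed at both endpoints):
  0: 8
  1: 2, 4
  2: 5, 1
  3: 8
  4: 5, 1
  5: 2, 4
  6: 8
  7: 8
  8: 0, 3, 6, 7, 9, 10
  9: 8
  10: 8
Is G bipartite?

Yes

A valid 2-coloring puts {2, 4, 8} on one side and {0, 1, 3, 5, 6, 7, 9, 10} on the other; every edge crosses between the two sides.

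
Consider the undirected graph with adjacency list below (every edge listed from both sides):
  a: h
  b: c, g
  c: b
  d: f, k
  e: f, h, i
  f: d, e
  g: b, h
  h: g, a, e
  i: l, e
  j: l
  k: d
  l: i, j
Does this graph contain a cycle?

|V| = 12, |E| = 11, number of components = 1.
Since 11 = 12 - 1, the graph is a forest and contains no cycle.

No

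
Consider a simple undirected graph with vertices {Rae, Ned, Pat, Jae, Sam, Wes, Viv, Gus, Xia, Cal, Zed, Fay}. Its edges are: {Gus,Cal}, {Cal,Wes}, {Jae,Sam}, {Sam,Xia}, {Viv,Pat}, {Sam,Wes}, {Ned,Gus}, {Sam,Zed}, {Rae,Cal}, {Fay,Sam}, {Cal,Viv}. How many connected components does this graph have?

Component: {Rae, Ned, Pat, Jae, Sam, Wes, Viv, Gus, Xia, Cal, Zed, Fay}

1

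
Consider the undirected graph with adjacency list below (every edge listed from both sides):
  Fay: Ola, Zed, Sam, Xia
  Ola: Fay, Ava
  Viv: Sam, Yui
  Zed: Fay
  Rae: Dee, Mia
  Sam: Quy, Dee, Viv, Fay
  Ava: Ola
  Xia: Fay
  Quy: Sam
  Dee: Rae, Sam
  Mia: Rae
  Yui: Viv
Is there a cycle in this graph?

The graph has 12 vertices, 11 edges, and 1 connected component.
A forest on 12 vertices with 1 component has exactly 11 edges, which matches — so no cycle.

No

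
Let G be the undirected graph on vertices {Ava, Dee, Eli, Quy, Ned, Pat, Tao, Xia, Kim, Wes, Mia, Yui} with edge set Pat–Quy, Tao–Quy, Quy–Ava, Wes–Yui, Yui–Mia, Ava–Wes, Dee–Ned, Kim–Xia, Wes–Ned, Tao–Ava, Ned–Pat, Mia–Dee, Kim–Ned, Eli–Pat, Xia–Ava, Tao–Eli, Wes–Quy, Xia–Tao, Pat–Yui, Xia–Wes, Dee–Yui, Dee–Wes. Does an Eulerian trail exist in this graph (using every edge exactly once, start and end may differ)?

Degrees: Ava:4, Dee:4, Eli:2, Quy:4, Ned:4, Pat:4, Tao:4, Xia:4, Kim:2, Wes:6, Mia:2, Yui:4
Odd-degree vertices: none (0 total).
The non-isolated vertices are connected and exactly 0 have odd degree, so an Eulerian trail exists.

Yes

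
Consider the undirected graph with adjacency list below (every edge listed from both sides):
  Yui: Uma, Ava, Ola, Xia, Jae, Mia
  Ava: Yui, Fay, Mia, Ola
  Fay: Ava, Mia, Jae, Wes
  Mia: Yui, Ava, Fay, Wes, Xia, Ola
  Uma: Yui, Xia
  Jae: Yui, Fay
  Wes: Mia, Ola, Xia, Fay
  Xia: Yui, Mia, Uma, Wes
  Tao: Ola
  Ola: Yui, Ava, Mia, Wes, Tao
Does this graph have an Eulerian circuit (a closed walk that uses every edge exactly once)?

Degrees: Yui:6, Ava:4, Fay:4, Mia:6, Uma:2, Jae:2, Wes:4, Xia:4, Tao:1, Ola:5
Vertices with odd degree: Tao, Ola. An Eulerian circuit requires all degrees even.

No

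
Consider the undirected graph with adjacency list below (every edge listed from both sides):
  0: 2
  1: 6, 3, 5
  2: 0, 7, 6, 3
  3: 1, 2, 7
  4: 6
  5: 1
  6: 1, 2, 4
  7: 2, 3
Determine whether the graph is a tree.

No

|V| = 8, |E| = 9.
Connected but with 9 > 7 edges, so it has a cycle and is not a tree.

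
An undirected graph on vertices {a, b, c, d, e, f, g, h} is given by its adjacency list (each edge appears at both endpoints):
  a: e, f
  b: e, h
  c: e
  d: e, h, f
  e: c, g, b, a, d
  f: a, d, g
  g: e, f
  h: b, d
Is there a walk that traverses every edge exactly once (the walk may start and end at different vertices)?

Degrees: a:2, b:2, c:1, d:3, e:5, f:3, g:2, h:2
Odd-degree vertices: c, d, e, f (4 total).
An Eulerian trail requires 0 or 2 odd-degree vertices; here there are 4.

No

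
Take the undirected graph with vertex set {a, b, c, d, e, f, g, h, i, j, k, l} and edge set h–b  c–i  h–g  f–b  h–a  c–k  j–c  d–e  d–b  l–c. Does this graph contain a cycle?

No

The graph has 12 vertices, 10 edges, and 2 connected components.
A forest on 12 vertices with 2 components has exactly 10 edges, which matches — so no cycle.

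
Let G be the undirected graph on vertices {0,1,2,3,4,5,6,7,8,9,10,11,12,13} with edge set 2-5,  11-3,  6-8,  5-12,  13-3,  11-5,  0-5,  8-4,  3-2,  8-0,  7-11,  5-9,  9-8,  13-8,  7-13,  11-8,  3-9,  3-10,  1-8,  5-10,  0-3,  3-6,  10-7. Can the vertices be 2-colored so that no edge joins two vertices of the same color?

Yes

Partition the vertices as {3, 5, 7, 8} vs {0, 1, 2, 4, 6, 9, 10, 11, 12, 13}. Each listed edge has one endpoint in each part, so the graph is bipartite.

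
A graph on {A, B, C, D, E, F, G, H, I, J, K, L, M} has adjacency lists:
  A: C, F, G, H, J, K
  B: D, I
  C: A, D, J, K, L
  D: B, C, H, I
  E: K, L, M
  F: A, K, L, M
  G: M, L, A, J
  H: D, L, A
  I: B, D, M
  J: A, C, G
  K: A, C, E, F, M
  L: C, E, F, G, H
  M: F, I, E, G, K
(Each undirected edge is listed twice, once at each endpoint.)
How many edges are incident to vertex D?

4

Neighbors of D: B, C, H, I.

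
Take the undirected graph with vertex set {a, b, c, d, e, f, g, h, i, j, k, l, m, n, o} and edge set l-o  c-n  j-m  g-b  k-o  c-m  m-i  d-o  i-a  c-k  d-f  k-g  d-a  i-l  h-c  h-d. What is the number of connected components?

Component: {e}
Component: {a, b, c, d, f, g, h, i, j, k, l, m, n, o}

2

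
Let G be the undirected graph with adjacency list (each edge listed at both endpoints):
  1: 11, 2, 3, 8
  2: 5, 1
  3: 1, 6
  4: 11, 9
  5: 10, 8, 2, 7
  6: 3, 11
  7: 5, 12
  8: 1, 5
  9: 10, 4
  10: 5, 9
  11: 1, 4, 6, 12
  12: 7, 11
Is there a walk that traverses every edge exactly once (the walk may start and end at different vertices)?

Yes

Degrees: 1:4, 2:2, 3:2, 4:2, 5:4, 6:2, 7:2, 8:2, 9:2, 10:2, 11:4, 12:2
Odd-degree vertices: none (0 total).
The non-isolated vertices are connected and exactly 0 have odd degree, so an Eulerian trail exists.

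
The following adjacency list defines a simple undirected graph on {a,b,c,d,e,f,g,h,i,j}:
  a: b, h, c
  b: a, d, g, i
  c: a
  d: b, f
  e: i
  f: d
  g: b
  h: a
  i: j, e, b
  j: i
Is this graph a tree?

Yes

|V| = 10, |E| = 9.
Connected and |E| = |V| - 1, which characterizes a tree.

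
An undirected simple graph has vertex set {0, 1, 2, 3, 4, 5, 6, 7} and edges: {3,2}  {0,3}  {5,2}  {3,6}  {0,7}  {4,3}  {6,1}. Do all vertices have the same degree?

No

Degrees: 0:2, 1:1, 2:2, 3:4, 4:1, 5:1, 6:2, 7:1
Degrees are not all equal (e.g. deg(1)=1 but deg(3)=4); not regular.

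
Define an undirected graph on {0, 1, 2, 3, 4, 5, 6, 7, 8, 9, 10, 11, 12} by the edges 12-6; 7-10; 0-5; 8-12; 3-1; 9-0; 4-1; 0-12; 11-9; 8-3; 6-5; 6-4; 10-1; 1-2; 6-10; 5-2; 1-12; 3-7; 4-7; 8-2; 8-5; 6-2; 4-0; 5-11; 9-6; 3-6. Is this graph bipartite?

No

5-2-8-5 is an odd cycle (length 3), and a bipartite graph can contain only even cycles.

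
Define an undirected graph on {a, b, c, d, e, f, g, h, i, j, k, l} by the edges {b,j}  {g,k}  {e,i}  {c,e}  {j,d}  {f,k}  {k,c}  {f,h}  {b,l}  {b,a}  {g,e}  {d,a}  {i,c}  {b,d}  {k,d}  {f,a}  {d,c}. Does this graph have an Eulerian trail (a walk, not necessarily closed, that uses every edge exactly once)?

No

Degrees: a:3, b:4, c:4, d:5, e:3, f:3, g:2, h:1, i:2, j:2, k:4, l:1
Odd-degree vertices: a, d, e, f, h, l (6 total).
An Eulerian trail requires 0 or 2 odd-degree vertices; here there are 6.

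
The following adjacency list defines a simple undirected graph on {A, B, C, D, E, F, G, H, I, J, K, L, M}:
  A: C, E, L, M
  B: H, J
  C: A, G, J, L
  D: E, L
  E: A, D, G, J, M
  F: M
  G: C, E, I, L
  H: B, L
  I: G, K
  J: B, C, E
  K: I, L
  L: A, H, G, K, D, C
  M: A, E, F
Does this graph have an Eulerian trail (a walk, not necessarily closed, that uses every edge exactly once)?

No

Degrees: A:4, B:2, C:4, D:2, E:5, F:1, G:4, H:2, I:2, J:3, K:2, L:6, M:3
Odd-degree vertices: E, F, J, M (4 total).
With 4 odd-degree vertices (more than two), no single trail can use every edge.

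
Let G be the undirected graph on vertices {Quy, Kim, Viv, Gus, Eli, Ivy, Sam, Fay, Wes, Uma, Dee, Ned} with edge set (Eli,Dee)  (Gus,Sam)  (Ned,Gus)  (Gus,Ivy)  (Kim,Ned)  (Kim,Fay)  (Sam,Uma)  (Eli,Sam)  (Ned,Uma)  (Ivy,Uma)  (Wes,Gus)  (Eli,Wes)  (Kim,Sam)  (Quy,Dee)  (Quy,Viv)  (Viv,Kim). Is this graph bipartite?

A valid 2-coloring puts {Viv, Ivy, Sam, Fay, Wes, Dee, Ned} on one side and {Quy, Kim, Gus, Eli, Uma} on the other; every edge crosses between the two sides.

Yes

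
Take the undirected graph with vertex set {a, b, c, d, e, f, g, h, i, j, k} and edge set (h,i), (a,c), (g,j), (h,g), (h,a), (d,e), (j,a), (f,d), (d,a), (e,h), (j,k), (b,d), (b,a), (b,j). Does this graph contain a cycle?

The graph has 11 vertices, 14 edges, and 1 connected component.
Since 14 > 11 - 1, a cycle must exist; for instance a-h-g-j-a.

Yes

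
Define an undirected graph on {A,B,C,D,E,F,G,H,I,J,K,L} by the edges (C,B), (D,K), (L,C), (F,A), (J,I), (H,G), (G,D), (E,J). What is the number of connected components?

Component: {A, F}
Component: {B, C, L}
Component: {E, I, J}
Component: {D, G, H, K}

4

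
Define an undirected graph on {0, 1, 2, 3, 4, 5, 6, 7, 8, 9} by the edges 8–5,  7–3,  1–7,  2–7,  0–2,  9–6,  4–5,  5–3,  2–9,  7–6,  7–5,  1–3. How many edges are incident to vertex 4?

Neighbors of 4: 5.

1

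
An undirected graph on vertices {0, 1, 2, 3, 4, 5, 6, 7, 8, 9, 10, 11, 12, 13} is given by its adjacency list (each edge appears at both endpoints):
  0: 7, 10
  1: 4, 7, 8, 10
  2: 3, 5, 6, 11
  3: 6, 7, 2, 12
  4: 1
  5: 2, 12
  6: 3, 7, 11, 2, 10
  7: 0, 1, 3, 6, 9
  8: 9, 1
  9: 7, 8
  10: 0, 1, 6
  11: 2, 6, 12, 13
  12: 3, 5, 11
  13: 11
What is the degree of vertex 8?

2

Neighbors of 8: 1, 9.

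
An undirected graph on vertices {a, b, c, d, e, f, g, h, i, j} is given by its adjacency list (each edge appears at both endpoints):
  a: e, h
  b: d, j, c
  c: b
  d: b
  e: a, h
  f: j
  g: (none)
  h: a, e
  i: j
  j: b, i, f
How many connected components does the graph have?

Component: {g}
Component: {a, e, h}
Component: {b, c, d, f, i, j}

3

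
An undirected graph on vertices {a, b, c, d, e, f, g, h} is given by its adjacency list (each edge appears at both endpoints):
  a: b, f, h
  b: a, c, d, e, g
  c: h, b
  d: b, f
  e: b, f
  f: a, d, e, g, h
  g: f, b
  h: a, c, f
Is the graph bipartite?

a-f-h-a is an odd cycle (length 3), and a bipartite graph can contain only even cycles.

No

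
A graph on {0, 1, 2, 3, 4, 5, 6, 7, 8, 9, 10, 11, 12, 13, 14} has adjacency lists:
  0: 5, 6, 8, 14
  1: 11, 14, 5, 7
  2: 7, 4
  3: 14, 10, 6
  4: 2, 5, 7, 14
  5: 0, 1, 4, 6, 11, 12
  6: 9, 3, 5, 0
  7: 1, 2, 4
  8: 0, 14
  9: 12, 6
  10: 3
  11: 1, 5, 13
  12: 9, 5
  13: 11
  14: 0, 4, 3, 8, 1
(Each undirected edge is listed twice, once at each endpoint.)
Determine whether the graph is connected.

A breadth-first search from 0 visits 0, 5, 6, 8, 14, 12, 1, 11, 4, 3, 9, 7, 13, 2, 10 — all 15 vertices — so the graph is connected.

Yes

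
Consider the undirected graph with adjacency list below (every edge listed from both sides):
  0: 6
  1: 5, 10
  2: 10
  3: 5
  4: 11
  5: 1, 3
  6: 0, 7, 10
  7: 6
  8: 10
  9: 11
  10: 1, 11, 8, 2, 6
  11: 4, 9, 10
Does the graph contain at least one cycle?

|V| = 12, |E| = 11, number of components = 1.
A forest on 12 vertices with 1 component has exactly 11 edges, which matches — so no cycle.

No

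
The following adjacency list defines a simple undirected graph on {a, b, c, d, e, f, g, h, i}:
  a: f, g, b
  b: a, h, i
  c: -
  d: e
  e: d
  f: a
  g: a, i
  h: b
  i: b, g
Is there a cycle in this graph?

Yes

The graph has 9 vertices, 7 edges, and 3 connected components.
One cycle is a-b-i-g-a.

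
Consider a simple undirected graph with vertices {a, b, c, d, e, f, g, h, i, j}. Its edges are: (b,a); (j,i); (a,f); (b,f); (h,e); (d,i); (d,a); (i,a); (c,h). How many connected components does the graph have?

Component: {g}
Component: {c, e, h}
Component: {a, b, d, f, i, j}

3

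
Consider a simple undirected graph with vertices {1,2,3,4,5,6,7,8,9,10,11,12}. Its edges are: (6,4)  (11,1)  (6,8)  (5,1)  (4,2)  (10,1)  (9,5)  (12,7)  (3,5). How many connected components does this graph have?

3

Component: {7, 12}
Component: {2, 4, 6, 8}
Component: {1, 3, 5, 9, 10, 11}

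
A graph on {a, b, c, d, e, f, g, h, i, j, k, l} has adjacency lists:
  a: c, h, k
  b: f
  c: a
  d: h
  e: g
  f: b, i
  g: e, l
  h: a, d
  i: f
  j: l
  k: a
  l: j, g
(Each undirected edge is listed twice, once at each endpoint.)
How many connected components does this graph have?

3

Component: {b, f, i}
Component: {e, g, j, l}
Component: {a, c, d, h, k}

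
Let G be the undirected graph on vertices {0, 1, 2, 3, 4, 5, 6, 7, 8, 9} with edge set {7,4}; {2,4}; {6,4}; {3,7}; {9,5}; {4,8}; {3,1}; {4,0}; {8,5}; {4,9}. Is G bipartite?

A valid 2-coloring puts {3, 4, 5} on one side and {0, 1, 2, 6, 7, 8, 9} on the other; every edge crosses between the two sides.

Yes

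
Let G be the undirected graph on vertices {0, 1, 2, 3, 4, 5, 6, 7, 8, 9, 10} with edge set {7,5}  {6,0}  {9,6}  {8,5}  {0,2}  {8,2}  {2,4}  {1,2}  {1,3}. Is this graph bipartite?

Yes

A valid 2-coloring puts {2, 3, 5, 6, 10} on one side and {0, 1, 4, 7, 8, 9} on the other; every edge crosses between the two sides.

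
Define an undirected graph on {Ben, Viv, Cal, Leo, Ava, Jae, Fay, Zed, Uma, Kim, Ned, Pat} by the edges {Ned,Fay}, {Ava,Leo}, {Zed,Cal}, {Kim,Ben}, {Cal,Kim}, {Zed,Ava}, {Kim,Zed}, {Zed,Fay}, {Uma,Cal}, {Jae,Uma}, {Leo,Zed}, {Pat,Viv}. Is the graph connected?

No

Component: {Viv, Pat}
Component: {Ben, Cal, Leo, Ava, Jae, Fay, Zed, Uma, Kim, Ned}
There are 2 separate components, so the graph is not connected.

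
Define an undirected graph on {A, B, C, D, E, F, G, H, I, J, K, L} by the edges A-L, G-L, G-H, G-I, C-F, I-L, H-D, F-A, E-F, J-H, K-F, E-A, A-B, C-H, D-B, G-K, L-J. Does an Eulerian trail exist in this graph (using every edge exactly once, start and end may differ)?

Degrees: A:4, B:2, C:2, D:2, E:2, F:4, G:4, H:4, I:2, J:2, K:2, L:4
Odd-degree vertices: none (0 total).
The non-isolated vertices are connected and exactly 0 have odd degree, so an Eulerian trail exists.

Yes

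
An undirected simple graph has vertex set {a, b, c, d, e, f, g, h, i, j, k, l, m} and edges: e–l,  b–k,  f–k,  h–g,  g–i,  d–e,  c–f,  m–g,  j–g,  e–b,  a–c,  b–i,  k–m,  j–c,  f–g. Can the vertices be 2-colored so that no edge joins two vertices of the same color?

No

The cycle k-b-i-g-m-k has length 5, which is odd, so the graph is not bipartite.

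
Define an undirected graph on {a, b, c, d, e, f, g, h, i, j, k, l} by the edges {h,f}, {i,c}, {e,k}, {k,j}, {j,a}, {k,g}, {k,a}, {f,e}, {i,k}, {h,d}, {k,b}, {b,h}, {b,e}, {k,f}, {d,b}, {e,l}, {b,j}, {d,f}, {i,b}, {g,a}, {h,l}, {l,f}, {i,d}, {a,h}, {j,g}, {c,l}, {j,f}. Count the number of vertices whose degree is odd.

4

Degrees: a:4, b:6, c:2, d:4, e:4, f:6, g:3, h:5, i:4, j:5, k:7, l:4
Odd-degree vertices: g, h, j, k.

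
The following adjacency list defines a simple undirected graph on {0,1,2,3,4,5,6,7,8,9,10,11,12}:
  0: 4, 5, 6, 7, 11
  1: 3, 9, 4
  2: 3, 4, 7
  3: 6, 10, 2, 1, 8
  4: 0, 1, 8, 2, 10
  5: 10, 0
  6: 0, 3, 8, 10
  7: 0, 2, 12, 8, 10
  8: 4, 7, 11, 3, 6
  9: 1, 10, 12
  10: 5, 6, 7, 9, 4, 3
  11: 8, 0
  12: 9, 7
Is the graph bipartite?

The cycle 3-6-10-3 has length 3, which is odd, so the graph is not bipartite.

No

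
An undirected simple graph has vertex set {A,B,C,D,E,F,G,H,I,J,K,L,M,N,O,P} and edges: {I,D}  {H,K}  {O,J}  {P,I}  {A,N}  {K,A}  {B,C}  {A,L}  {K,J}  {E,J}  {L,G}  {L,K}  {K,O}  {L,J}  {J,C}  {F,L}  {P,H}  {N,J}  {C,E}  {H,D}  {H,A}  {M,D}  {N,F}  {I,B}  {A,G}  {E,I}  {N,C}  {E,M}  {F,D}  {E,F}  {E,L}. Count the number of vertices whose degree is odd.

Degrees: A:5, B:2, C:4, D:4, E:6, F:4, G:2, H:4, I:4, J:6, K:5, L:6, M:2, N:4, O:2, P:2
Odd-degree vertices: A, K.

2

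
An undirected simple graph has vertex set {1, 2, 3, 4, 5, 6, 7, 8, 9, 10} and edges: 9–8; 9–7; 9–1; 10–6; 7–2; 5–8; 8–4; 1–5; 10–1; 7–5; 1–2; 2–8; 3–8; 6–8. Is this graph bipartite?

1-5-8-6-10-1 is an odd cycle (length 5), and a bipartite graph can contain only even cycles.

No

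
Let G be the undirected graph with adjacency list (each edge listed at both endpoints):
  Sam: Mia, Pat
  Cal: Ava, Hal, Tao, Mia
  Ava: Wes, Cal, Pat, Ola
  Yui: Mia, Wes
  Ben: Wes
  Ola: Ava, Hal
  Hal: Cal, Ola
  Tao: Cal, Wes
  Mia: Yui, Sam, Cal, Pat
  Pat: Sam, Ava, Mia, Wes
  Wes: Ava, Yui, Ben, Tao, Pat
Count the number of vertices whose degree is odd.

Degrees: Sam:2, Cal:4, Ava:4, Yui:2, Ben:1, Ola:2, Hal:2, Tao:2, Mia:4, Pat:4, Wes:5
Odd-degree vertices: Ben, Wes.

2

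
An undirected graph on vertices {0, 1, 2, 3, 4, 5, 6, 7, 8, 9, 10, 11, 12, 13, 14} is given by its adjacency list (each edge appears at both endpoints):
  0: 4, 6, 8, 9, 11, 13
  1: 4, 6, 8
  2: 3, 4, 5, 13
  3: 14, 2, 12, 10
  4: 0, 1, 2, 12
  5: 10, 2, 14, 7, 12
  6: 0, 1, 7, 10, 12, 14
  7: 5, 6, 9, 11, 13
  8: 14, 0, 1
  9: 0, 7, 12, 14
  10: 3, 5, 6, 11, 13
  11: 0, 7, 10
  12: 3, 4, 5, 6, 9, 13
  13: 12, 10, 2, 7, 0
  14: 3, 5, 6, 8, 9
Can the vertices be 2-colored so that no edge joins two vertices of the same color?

Yes

Color {3, 4, 5, 6, 8, 9, 11, 13} black and {0, 1, 2, 7, 10, 12, 14} white. No edge joins two same-colored vertices, so the graph is bipartite.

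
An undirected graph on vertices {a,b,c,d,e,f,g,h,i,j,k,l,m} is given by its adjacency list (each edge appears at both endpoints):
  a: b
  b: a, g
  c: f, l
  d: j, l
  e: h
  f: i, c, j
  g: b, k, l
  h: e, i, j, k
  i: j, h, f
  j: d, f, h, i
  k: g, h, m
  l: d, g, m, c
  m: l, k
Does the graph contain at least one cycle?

The graph has 13 vertices, 17 edges, and 1 connected component.
Since 17 > 13 - 1, a cycle must exist; for instance g-k-h-j-i-f-c-l-g.

Yes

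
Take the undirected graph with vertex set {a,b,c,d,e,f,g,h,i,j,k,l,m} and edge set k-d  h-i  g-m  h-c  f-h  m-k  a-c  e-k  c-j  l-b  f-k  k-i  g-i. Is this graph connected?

No

Component: {b, l}
Component: {a, c, d, e, f, g, h, i, j, k, m}
There are 2 separate components, so the graph is not connected.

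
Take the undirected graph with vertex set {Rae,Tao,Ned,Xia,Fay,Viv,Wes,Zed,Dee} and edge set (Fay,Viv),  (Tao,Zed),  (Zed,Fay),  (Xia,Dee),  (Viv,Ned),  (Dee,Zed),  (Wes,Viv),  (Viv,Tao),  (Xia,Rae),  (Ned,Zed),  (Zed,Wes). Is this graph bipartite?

Color {Xia, Viv, Zed} black and {Rae, Tao, Ned, Fay, Wes, Dee} white. No edge joins two same-colored vertices, so the graph is bipartite.

Yes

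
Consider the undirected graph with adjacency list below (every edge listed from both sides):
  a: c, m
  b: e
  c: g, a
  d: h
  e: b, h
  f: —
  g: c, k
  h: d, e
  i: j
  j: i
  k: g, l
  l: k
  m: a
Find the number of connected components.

4

Component: {f}
Component: {i, j}
Component: {b, d, e, h}
Component: {a, c, g, k, l, m}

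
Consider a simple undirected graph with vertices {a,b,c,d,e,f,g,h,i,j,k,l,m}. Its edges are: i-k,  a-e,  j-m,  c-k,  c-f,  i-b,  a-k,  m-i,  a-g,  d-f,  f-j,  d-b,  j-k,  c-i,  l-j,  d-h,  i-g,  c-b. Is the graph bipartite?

No

The cycle b-c-i-b has length 3, which is odd, so the graph is not bipartite.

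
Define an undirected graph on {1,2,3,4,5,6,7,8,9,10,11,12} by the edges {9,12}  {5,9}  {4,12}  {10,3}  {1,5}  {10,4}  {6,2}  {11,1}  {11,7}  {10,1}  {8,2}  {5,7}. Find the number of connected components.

2

Component: {2, 6, 8}
Component: {1, 3, 4, 5, 7, 9, 10, 11, 12}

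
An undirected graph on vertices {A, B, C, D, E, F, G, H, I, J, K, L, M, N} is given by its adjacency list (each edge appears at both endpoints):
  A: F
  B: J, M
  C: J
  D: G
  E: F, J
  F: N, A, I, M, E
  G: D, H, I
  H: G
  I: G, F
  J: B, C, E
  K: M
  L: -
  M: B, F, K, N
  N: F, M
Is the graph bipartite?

The cycle F-M-N-F has length 3, which is odd, so the graph is not bipartite.

No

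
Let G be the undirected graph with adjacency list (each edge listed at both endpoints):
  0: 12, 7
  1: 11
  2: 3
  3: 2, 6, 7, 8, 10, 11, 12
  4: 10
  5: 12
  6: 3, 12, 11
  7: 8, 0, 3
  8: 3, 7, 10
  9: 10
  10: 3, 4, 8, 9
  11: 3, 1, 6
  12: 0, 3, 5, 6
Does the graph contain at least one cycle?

Yes

The graph has 13 vertices, 17 edges, and 1 connected component.
Since 17 > 13 - 1, a cycle must exist; for instance 3-12-6-3.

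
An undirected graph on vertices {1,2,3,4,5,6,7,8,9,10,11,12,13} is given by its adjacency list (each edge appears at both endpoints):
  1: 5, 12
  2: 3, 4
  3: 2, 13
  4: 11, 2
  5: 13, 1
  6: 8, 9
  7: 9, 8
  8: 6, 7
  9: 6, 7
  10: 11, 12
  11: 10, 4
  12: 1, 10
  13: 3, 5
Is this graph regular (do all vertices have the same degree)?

Yes

Degrees: 1:2, 2:2, 3:2, 4:2, 5:2, 6:2, 7:2, 8:2, 9:2, 10:2, 11:2, 12:2, 13:2
All degrees equal 2; the graph is regular.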